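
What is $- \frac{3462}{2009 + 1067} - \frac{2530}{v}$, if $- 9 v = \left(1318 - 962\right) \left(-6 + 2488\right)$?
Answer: $- \frac{373619373}{339741124} \approx -1.0997$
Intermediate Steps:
$v = - \frac{883592}{9}$ ($v = - \frac{\left(1318 - 962\right) \left(-6 + 2488\right)}{9} = - \frac{356 \cdot 2482}{9} = \left(- \frac{1}{9}\right) 883592 = - \frac{883592}{9} \approx -98177.0$)
$- \frac{3462}{2009 + 1067} - \frac{2530}{v} = - \frac{3462}{2009 + 1067} - \frac{2530}{- \frac{883592}{9}} = - \frac{3462}{3076} - - \frac{11385}{441796} = \left(-3462\right) \frac{1}{3076} + \frac{11385}{441796} = - \frac{1731}{1538} + \frac{11385}{441796} = - \frac{373619373}{339741124}$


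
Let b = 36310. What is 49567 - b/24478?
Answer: 606632358/12239 ≈ 49566.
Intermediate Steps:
49567 - b/24478 = 49567 - 36310/24478 = 49567 - 1*18155/12239 = 49567 - 18155/12239 = 606632358/12239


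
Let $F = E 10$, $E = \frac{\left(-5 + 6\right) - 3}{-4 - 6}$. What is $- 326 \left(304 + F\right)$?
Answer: $-99756$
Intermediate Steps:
$E = \frac{1}{5}$ ($E = \frac{1 - 3}{-10} = \left(-2\right) \left(- \frac{1}{10}\right) = \frac{1}{5} \approx 0.2$)
$F = 2$ ($F = \frac{1}{5} \cdot 10 = 2$)
$- 326 \left(304 + F\right) = - 326 \left(304 + 2\right) = \left(-326\right) 306 = -99756$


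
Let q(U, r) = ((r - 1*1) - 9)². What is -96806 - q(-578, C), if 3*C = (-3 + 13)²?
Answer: -876154/9 ≈ -97351.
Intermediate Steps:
C = 100/3 (C = (-3 + 13)²/3 = (⅓)*10² = (⅓)*100 = 100/3 ≈ 33.333)
q(U, r) = (-10 + r)² (q(U, r) = ((r - 1) - 9)² = ((-1 + r) - 9)² = (-10 + r)²)
-96806 - q(-578, C) = -96806 - (-10 + 100/3)² = -96806 - (70/3)² = -96806 - 1*4900/9 = -96806 - 4900/9 = -876154/9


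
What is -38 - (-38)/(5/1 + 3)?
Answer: -133/4 ≈ -33.250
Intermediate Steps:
-38 - (-38)/(5/1 + 3) = -38 - (-38)/(5*1 + 3) = -38 - (-38)/(5 + 3) = -38 - (-38)/8 = -38 - 19*(-¼) = -38 + 19/4 = -133/4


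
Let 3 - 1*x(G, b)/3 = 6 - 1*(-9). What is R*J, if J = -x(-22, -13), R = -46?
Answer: -1656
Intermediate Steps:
x(G, b) = -36 (x(G, b) = 9 - 3*(6 - 1*(-9)) = 9 - 3*(6 + 9) = 9 - 3*15 = 9 - 45 = -36)
J = 36 (J = -1*(-36) = 36)
R*J = -46*36 = -1656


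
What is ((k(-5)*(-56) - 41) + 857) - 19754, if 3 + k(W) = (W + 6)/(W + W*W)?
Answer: -93864/5 ≈ -18773.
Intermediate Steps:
k(W) = -3 + (6 + W)/(W + W**2) (k(W) = -3 + (W + 6)/(W + W*W) = -3 + (6 + W)/(W + W**2))
((k(-5)*(-56) - 41) + 857) - 19754 = ((((6 - 3*(-5)**2 - 2*(-5))/((-5)*(1 - 5)))*(-56) - 41) + 857) - 19754 = ((-1/5*(6 - 3*25 + 10)/(-4)*(-56) - 41) + 857) - 19754 = ((-1/5*(-1/4)*(6 - 75 + 10)*(-56) - 41) + 857) - 19754 = ((-1/5*(-1/4)*(-59)*(-56) - 41) + 857) - 19754 = ((-59/20*(-56) - 41) + 857) - 19754 = ((826/5 - 41) + 857) - 19754 = (621/5 + 857) - 19754 = 4906/5 - 19754 = -93864/5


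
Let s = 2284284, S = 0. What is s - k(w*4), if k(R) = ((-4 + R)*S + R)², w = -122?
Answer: 2046140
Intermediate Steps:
k(R) = R² (k(R) = ((-4 + R)*0 + R)² = (0 + R)² = R²)
s - k(w*4) = 2284284 - (-122*4)² = 2284284 - 1*(-488)² = 2284284 - 1*238144 = 2284284 - 238144 = 2046140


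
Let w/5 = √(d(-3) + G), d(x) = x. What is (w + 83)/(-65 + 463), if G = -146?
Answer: 83/398 + 5*I*√149/398 ≈ 0.20854 + 0.15335*I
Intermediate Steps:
w = 5*I*√149 (w = 5*√(-3 - 146) = 5*√(-149) = 5*(I*√149) = 5*I*√149 ≈ 61.033*I)
(w + 83)/(-65 + 463) = (5*I*√149 + 83)/(-65 + 463) = (83 + 5*I*√149)/398 = (83 + 5*I*√149)*(1/398) = 83/398 + 5*I*√149/398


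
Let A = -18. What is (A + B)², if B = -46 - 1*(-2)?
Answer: 3844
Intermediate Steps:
B = -44 (B = -46 + 2 = -44)
(A + B)² = (-18 - 44)² = (-62)² = 3844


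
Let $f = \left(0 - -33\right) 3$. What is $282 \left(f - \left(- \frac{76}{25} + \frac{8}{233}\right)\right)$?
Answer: $\frac{167559606}{5825} \approx 28766.0$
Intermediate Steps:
$f = 99$ ($f = \left(0 + 33\right) 3 = 33 \cdot 3 = 99$)
$282 \left(f - \left(- \frac{76}{25} + \frac{8}{233}\right)\right) = 282 \left(99 - \left(- \frac{76}{25} + \frac{8}{233}\right)\right) = 282 \left(99 - - \frac{17508}{5825}\right) = 282 \left(99 + \left(- \frac{8}{233} + \frac{76}{25}\right)\right) = 282 \left(99 + \frac{17508}{5825}\right) = 282 \cdot \frac{594183}{5825} = \frac{167559606}{5825}$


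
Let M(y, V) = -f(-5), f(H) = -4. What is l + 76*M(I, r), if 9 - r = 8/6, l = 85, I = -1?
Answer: 389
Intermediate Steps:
r = 23/3 (r = 9 - 8/6 = 9 - 1*4/3 = 9 - 4/3 = 23/3 ≈ 7.6667)
M(y, V) = 4 (M(y, V) = -1*(-4) = 4)
l + 76*M(I, r) = 85 + 76*4 = 85 + 304 = 389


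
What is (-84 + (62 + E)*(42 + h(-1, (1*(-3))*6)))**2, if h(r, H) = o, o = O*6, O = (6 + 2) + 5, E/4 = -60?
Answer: 459845136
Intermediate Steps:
E = -240 (E = 4*(-60) = -240)
O = 13 (O = 8 + 5 = 13)
o = 78 (o = 13*6 = 78)
h(r, H) = 78
(-84 + (62 + E)*(42 + h(-1, (1*(-3))*6)))**2 = (-84 + (62 - 240)*(42 + 78))**2 = (-84 - 178*120)**2 = (-84 - 21360)**2 = (-21444)**2 = 459845136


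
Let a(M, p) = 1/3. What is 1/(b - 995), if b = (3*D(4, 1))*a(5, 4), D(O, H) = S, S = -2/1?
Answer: -1/997 ≈ -0.0010030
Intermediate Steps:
S = -2 (S = -2*1 = -2)
D(O, H) = -2
a(M, p) = ⅓
b = -2 (b = (3*(-2))*(⅓) = -6*⅓ = -2)
1/(b - 995) = 1/(-2 - 995) = 1/(-997) = -1/997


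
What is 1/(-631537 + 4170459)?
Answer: 1/3538922 ≈ 2.8257e-7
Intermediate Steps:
1/(-631537 + 4170459) = 1/3538922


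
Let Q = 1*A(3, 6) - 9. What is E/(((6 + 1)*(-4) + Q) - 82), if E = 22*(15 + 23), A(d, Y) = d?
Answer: -209/29 ≈ -7.2069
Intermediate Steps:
Q = -6 (Q = 1*3 - 9 = 3 - 9 = -6)
E = 836 (E = 22*38 = 836)
E/(((6 + 1)*(-4) + Q) - 82) = 836/(((6 + 1)*(-4) - 6) - 82) = 836/((7*(-4) - 6) - 82) = 836/((-28 - 6) - 82) = 836/(-34 - 82) = 836/(-116) = 836*(-1/116) = -209/29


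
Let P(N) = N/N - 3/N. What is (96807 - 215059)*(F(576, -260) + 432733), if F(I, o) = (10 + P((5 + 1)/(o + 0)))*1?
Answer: -51188216248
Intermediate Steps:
P(N) = 1 - 3/N
F(I, o) = 10 + o*(-3 + 6/o)/6 (F(I, o) = (10 + (-3 + (5 + 1)/(o + 0))/(((5 + 1)/(o + 0))))*1 = (10 + (-3 + 6/o)/((6/o)))*1 = (10 + (o/6)*(-3 + 6/o))*1 = (10 + o*(-3 + 6/o)/6)*1 = 10 + o*(-3 + 6/o)/6)
(96807 - 215059)*(F(576, -260) + 432733) = (96807 - 215059)*((11 - ½*(-260)) + 432733) = -118252*((11 + 130) + 432733) = -118252*(141 + 432733) = -118252*432874 = -51188216248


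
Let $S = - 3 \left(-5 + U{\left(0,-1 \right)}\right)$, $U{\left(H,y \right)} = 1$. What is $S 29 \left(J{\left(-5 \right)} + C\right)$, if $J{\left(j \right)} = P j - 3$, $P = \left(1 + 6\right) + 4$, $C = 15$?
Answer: $-14964$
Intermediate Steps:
$P = 11$ ($P = 7 + 4 = 11$)
$J{\left(j \right)} = -3 + 11 j$ ($J{\left(j \right)} = 11 j - 3 = -3 + 11 j$)
$S = 12$ ($S = - 3 \left(-5 + 1\right) = \left(-3\right) \left(-4\right) = 12$)
$S 29 \left(J{\left(-5 \right)} + C\right) = 12 \cdot 29 \left(\left(-3 + 11 \left(-5\right)\right) + 15\right) = 348 \left(\left(-3 - 55\right) + 15\right) = 348 \left(-58 + 15\right) = 348 \left(-43\right) = -14964$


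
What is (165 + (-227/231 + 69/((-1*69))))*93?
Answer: 1167367/77 ≈ 15161.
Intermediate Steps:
(165 + (-227/231 + 69/((-1*69))))*93 = (165 + (-227*1/231 + 69/(-69)))*93 = (165 + (-227/231 + 69*(-1/69)))*93 = (165 + (-227/231 - 1))*93 = (165 - 458/231)*93 = (37657/231)*93 = 1167367/77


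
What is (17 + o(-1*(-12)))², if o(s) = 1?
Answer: 324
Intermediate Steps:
(17 + o(-1*(-12)))² = (17 + 1)² = 18² = 324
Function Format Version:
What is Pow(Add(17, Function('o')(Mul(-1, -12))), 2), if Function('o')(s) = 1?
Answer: 324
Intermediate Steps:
Pow(Add(17, Function('o')(Mul(-1, -12))), 2) = Pow(Add(17, 1), 2) = Pow(18, 2) = 324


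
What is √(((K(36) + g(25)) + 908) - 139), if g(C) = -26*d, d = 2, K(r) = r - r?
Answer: √717 ≈ 26.777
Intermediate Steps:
K(r) = 0
g(C) = -52 (g(C) = -26*2 = -52)
√(((K(36) + g(25)) + 908) - 139) = √(((0 - 52) + 908) - 139) = √((-52 + 908) - 139) = √(856 - 139) = √717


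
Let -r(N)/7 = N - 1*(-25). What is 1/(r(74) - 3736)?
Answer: -1/4429 ≈ -0.00022578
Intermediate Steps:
r(N) = -175 - 7*N (r(N) = -7*(N - 1*(-25)) = -7*(N + 25) = -7*(25 + N) = -175 - 7*N)
1/(r(74) - 3736) = 1/((-175 - 7*74) - 3736) = 1/((-175 - 518) - 3736) = 1/(-693 - 3736) = 1/(-4429) = -1/4429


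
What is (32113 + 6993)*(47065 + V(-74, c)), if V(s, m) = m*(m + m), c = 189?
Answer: 4634334742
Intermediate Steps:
V(s, m) = 2*m² (V(s, m) = m*(2*m) = 2*m²)
(32113 + 6993)*(47065 + V(-74, c)) = (32113 + 6993)*(47065 + 2*189²) = 39106*(47065 + 2*35721) = 39106*(47065 + 71442) = 39106*118507 = 4634334742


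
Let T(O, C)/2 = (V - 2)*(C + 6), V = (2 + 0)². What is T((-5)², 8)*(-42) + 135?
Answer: -2217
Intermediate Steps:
V = 4 (V = 2² = 4)
T(O, C) = 24 + 4*C (T(O, C) = 2*((4 - 2)*(C + 6)) = 2*(2*(6 + C)) = 2*(12 + 2*C) = 24 + 4*C)
T((-5)², 8)*(-42) + 135 = (24 + 4*8)*(-42) + 135 = (24 + 32)*(-42) + 135 = 56*(-42) + 135 = -2352 + 135 = -2217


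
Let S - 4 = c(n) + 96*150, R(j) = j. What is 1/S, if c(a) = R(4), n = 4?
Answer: 1/14408 ≈ 6.9406e-5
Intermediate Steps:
c(a) = 4
S = 14408 (S = 4 + (4 + 96*150) = 4 + (4 + 14400) = 4 + 14404 = 14408)
1/S = 1/14408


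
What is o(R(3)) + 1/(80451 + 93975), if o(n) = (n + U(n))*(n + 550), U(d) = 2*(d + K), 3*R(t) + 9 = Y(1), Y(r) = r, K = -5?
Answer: -1718444951/174426 ≈ -9852.0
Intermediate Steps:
R(t) = -8/3 (R(t) = -3 + (⅓)*1 = -3 + ⅓ = -8/3)
U(d) = -10 + 2*d (U(d) = 2*(d - 5) = 2*(-5 + d) = -10 + 2*d)
o(n) = (-10 + 3*n)*(550 + n) (o(n) = (n + (-10 + 2*n))*(n + 550) = (-10 + 3*n)*(550 + n))
o(R(3)) + 1/(80451 + 93975) = (-5500 + 3*(-8/3)² + 1640*(-8/3)) + 1/(80451 + 93975) = (-5500 + 3*(64/9) - 13120/3) + 1/174426 = (-5500 + 64/3 - 13120/3) + 1/174426 = -9852 + 1/174426 = -1718444951/174426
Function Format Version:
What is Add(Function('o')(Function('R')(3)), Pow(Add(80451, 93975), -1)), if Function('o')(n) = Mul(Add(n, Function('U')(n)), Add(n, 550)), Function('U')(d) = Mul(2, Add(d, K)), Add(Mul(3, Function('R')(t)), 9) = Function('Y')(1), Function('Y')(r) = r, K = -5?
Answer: Rational(-1718444951, 174426) ≈ -9852.0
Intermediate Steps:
Function('R')(t) = Rational(-8, 3) (Function('R')(t) = Add(-3, Mul(Rational(1, 3), 1)) = Add(-3, Rational(1, 3)) = Rational(-8, 3))
Function('U')(d) = Add(-10, Mul(2, d)) (Function('U')(d) = Mul(2, Add(d, -5)) = Mul(2, Add(-5, d)) = Add(-10, Mul(2, d)))
Function('o')(n) = Mul(Add(-10, Mul(3, n)), Add(550, n)) (Function('o')(n) = Mul(Add(n, Add(-10, Mul(2, n))), Add(n, 550)) = Mul(Add(-10, Mul(3, n)), Add(550, n)))
Add(Function('o')(Function('R')(3)), Pow(Add(80451, 93975), -1)) = Add(Add(-5500, Mul(3, Pow(Rational(-8, 3), 2)), Mul(1640, Rational(-8, 3))), Pow(Add(80451, 93975), -1)) = Add(Add(-5500, Mul(3, Rational(64, 9)), Rational(-13120, 3)), Pow(174426, -1)) = Add(Add(-5500, Rational(64, 3), Rational(-13120, 3)), Rational(1, 174426)) = Add(-9852, Rational(1, 174426)) = Rational(-1718444951, 174426)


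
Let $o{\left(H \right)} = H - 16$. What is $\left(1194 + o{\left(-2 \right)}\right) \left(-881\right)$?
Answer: $-1036056$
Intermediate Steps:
$o{\left(H \right)} = -16 + H$ ($o{\left(H \right)} = H - 16 = -16 + H$)
$\left(1194 + o{\left(-2 \right)}\right) \left(-881\right) = \left(1194 - 18\right) \left(-881\right) = 1176 \left(-881\right) = -1036056$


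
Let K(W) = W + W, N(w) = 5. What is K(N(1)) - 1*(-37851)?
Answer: 37861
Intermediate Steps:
K(W) = 2*W
K(N(1)) - 1*(-37851) = 2*5 - 1*(-37851) = 10 + 37851 = 37861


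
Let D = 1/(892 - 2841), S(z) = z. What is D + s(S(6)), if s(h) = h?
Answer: 11693/1949 ≈ 5.9995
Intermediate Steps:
D = -1/1949 (D = 1/(-1949) = -1/1949 ≈ -0.00051308)
D + s(S(6)) = -1/1949 + 6 = 11693/1949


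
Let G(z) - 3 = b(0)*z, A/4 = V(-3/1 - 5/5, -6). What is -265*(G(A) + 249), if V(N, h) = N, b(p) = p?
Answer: -66780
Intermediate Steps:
A = -16 (A = 4*(-3/1 - 5/5) = 4*(-3*1 - 5*1/5) = 4*(-3 - 1) = 4*(-4) = -16)
G(z) = 3 (G(z) = 3 + 0*z = 3 + 0 = 3)
-265*(G(A) + 249) = -265*(3 + 249) = -265*252 = -66780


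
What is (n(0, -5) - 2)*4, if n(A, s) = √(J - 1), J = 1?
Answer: -8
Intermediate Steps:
n(A, s) = 0 (n(A, s) = √(1 - 1) = √0 = 0)
(n(0, -5) - 2)*4 = (0 - 2)*4 = -2*4 = -8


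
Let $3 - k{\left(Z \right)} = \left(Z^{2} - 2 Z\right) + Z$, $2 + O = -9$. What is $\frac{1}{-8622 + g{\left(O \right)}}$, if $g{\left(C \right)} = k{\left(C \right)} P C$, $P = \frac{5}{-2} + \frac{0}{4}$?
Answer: $- \frac{2}{24339} \approx -8.2173 \cdot 10^{-5}$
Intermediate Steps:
$O = -11$ ($O = -2 - 9 = -11$)
$P = - \frac{5}{2}$ ($P = 5 \left(- \frac{1}{2}\right) + 0 \cdot \frac{1}{4} = - \frac{5}{2} + 0 = - \frac{5}{2} \approx -2.5$)
$k{\left(Z \right)} = 3 + Z - Z^{2}$ ($k{\left(Z \right)} = 3 - \left(\left(Z^{2} - 2 Z\right) + Z\right) = 3 - \left(Z^{2} - Z\right) = 3 + Z - Z^{2}$)
$g{\left(C \right)} = C \left(- \frac{15}{2} - \frac{5 C}{2} + \frac{5 C^{2}}{2}\right)$ ($g{\left(C \right)} = \left(3 + C - C^{2}\right) \left(- \frac{5}{2}\right) C = \left(- \frac{15}{2} - \frac{5 C}{2} + \frac{5 C^{2}}{2}\right) C = C \left(- \frac{15}{2} - \frac{5 C}{2} + \frac{5 C^{2}}{2}\right)$)
$\frac{1}{-8622 + g{\left(O \right)}} = \frac{1}{-8622 + \frac{5}{2} \left(-11\right) \left(-3 + \left(-11\right)^{2} - -11\right)} = \frac{1}{-8622 + \frac{5}{2} \left(-11\right) \left(-3 + 121 + 11\right)} = \frac{1}{-8622 + \frac{5}{2} \left(-11\right) 129} = \frac{1}{-8622 - \frac{7095}{2}} = \frac{1}{- \frac{24339}{2}} = - \frac{2}{24339}$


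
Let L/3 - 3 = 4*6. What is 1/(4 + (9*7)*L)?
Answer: 1/5107 ≈ 0.00019581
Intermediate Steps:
L = 81 (L = 9 + 3*(4*6) = 9 + 3*24 = 9 + 72 = 81)
1/(4 + (9*7)*L) = 1/(4 + (9*7)*81) = 1/(4 + 63*81) = 1/(4 + 5103) = 1/5107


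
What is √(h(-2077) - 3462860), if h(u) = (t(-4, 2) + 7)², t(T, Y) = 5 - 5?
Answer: I*√3462811 ≈ 1860.9*I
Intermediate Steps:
t(T, Y) = 0
h(u) = 49 (h(u) = (0 + 7)² = 7² = 49)
√(h(-2077) - 3462860) = √(49 - 3462860) = √(-3462811) = I*√3462811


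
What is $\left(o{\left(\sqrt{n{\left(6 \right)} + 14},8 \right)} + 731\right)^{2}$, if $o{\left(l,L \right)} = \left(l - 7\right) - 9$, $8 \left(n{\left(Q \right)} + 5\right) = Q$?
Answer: $\frac{\left(1430 + \sqrt{39}\right)^{2}}{4} \approx 5.157 \cdot 10^{5}$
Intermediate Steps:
$n{\left(Q \right)} = -5 + \frac{Q}{8}$
$o{\left(l,L \right)} = -16 + l$ ($o{\left(l,L \right)} = \left(-7 + l\right) - 9 = -16 + l$)
$\left(o{\left(\sqrt{n{\left(6 \right)} + 14},8 \right)} + 731\right)^{2} = \left(\left(-16 + \sqrt{\left(-5 + \frac{1}{8} \cdot 6\right) + 14}\right) + 731\right)^{2} = \left(\left(-16 + \sqrt{\left(-5 + \frac{3}{4}\right) + 14}\right) + 731\right)^{2} = \left(\left(-16 + \sqrt{- \frac{17}{4} + 14}\right) + 731\right)^{2} = \left(\left(-16 + \sqrt{\frac{39}{4}}\right) + 731\right)^{2} = \left(\left(-16 + \frac{\sqrt{39}}{2}\right) + 731\right)^{2} = \left(715 + \frac{\sqrt{39}}{2}\right)^{2}$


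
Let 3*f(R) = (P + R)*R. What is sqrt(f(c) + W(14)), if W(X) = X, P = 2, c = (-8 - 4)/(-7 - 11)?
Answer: sqrt(1182)/9 ≈ 3.8200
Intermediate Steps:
c = 2/3 (c = -12/(-18) = -12*(-1/18) = 2/3 ≈ 0.66667)
f(R) = R*(2 + R)/3 (f(R) = ((2 + R)*R)/3 = (R*(2 + R))/3 = R*(2 + R)/3)
sqrt(f(c) + W(14)) = sqrt((1/3)*(2/3)*(2 + 2/3) + 14) = sqrt((1/3)*(2/3)*(8/3) + 14) = sqrt(16/27 + 14) = sqrt(394/27) = sqrt(1182)/9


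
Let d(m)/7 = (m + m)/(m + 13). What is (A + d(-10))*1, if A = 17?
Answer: -89/3 ≈ -29.667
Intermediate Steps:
d(m) = 14*m/(13 + m) (d(m) = 7*((m + m)/(m + 13)) = 7*((2*m)/(13 + m)) = 7*(2*m/(13 + m)) = 14*m/(13 + m))
(A + d(-10))*1 = (17 + 14*(-10)/(13 - 10))*1 = (17 + 14*(-10)/3)*1 = (17 + 14*(-10)*(1/3))*1 = (17 - 140/3)*1 = -89/3*1 = -89/3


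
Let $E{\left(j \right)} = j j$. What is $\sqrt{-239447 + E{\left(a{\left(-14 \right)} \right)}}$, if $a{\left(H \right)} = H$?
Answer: $i \sqrt{239251} \approx 489.13 i$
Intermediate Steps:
$E{\left(j \right)} = j^{2}$
$\sqrt{-239447 + E{\left(a{\left(-14 \right)} \right)}} = \sqrt{-239447 + \left(-14\right)^{2}} = \sqrt{-239447 + 196} = \sqrt{-239251} = i \sqrt{239251}$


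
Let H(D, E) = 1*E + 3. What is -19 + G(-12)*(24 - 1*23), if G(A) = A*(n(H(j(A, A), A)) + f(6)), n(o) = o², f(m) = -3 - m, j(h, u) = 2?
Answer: -883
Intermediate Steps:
H(D, E) = 3 + E (H(D, E) = E + 3 = 3 + E)
G(A) = A*(-9 + (3 + A)²) (G(A) = A*((3 + A)² + (-3 - 1*6)) = A*((3 + A)² + (-3 - 6)) = A*((3 + A)² - 9) = A*(-9 + (3 + A)²))
-19 + G(-12)*(24 - 1*23) = -19 + ((-12)²*(6 - 12))*(24 - 1*23) = -19 + (144*(-6))*(24 - 23) = -19 - 864*1 = -19 - 864 = -883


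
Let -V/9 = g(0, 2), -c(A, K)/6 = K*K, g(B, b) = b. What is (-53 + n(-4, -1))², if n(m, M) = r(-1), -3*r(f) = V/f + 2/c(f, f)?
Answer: 280900/81 ≈ 3467.9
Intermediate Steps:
c(A, K) = -6*K² (c(A, K) = -6*K*K = -6*K²)
V = -18 (V = -9*2 = -18)
r(f) = 6/f + 1/(9*f²) (r(f) = -(-18/f + 2/((-6*f²)))/3 = -(-18/f + 2*(-1/(6*f²)))/3 = -(-18/f - 1/(3*f²))/3 = 6/f + 1/(9*f²))
n(m, M) = -53/9 (n(m, M) = (⅑)*(1 + 54*(-1))/(-1)² = (⅑)*1*(1 - 54) = (⅑)*1*(-53) = -53/9)
(-53 + n(-4, -1))² = (-53 - 53/9)² = (-530/9)² = 280900/81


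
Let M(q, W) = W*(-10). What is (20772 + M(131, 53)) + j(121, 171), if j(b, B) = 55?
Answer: 20297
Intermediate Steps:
M(q, W) = -10*W
(20772 + M(131, 53)) + j(121, 171) = (20772 - 10*53) + 55 = (20772 - 530) + 55 = 20242 + 55 = 20297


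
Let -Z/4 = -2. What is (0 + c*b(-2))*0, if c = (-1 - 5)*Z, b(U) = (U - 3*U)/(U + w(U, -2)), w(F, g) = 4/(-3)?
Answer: 0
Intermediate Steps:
Z = 8 (Z = -4*(-2) = 8)
w(F, g) = -4/3 (w(F, g) = 4*(-⅓) = -4/3)
b(U) = -2*U/(-4/3 + U) (b(U) = (U - 3*U)/(U - 4/3) = (-2*U)/(-4/3 + U) = -2*U/(-4/3 + U))
c = -48 (c = (-1 - 5)*8 = -6*8 = -48)
(0 + c*b(-2))*0 = (0 - (-288)*(-2)/(-4 + 3*(-2)))*0 = (0 - (-288)*(-2)/(-4 - 6))*0 = (0 - (-288)*(-2)/(-10))*0 = (0 - (-288)*(-2)*(-1)/10)*0 = (0 - 48*(-6/5))*0 = (0 + 288/5)*0 = (288/5)*0 = 0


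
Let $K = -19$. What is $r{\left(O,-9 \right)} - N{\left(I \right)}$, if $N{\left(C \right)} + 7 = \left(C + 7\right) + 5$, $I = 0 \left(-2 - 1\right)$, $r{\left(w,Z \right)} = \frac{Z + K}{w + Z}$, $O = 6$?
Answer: $\frac{13}{3} \approx 4.3333$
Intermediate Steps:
$r{\left(w,Z \right)} = \frac{-19 + Z}{Z + w}$ ($r{\left(w,Z \right)} = \frac{Z - 19}{w + Z} = \frac{-19 + Z}{Z + w}$)
$I = 0$ ($I = 0 \left(-3\right) = 0$)
$N{\left(C \right)} = 5 + C$ ($N{\left(C \right)} = -7 + \left(\left(C + 7\right) + 5\right) = -7 + \left(\left(7 + C\right) + 5\right) = -7 + \left(12 + C\right) = 5 + C$)
$r{\left(O,-9 \right)} - N{\left(I \right)} = \frac{-19 - 9}{-9 + 6} - \left(5 + 0\right) = \frac{1}{-3} \left(-28\right) - 5 = \left(- \frac{1}{3}\right) \left(-28\right) - 5 = \frac{28}{3} - 5 = \frac{13}{3}$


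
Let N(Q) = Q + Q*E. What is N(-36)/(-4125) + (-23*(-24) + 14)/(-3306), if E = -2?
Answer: -408961/2272875 ≈ -0.17993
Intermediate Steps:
N(Q) = -Q (N(Q) = Q + Q*(-2) = Q - 2*Q = -Q)
N(-36)/(-4125) + (-23*(-24) + 14)/(-3306) = -1*(-36)/(-4125) + (-23*(-24) + 14)/(-3306) = 36*(-1/4125) + (552 + 14)*(-1/3306) = -12/1375 + 566*(-1/3306) = -12/1375 - 283/1653 = -408961/2272875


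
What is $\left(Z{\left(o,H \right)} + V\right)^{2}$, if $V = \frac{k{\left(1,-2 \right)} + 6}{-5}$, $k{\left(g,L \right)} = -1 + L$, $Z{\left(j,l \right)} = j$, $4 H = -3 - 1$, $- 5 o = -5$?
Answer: $\frac{4}{25} \approx 0.16$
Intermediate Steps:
$o = 1$ ($o = \left(- \frac{1}{5}\right) \left(-5\right) = 1$)
$H = -1$ ($H = \frac{-3 - 1}{4} = \frac{1}{4} \left(-4\right) = -1$)
$V = - \frac{3}{5}$ ($V = \frac{\left(-1 - 2\right) + 6}{-5} = - \frac{-3 + 6}{5} = \left(- \frac{1}{5}\right) 3 = - \frac{3}{5} \approx -0.6$)
$\left(Z{\left(o,H \right)} + V\right)^{2} = \left(1 - \frac{3}{5}\right)^{2} = \left(\frac{2}{5}\right)^{2} = \frac{4}{25}$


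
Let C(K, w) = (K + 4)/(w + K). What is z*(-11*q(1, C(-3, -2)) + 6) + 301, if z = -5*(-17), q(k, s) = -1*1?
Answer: 1746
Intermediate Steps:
C(K, w) = (4 + K)/(K + w)
q(k, s) = -1
z = 85
z*(-11*q(1, C(-3, -2)) + 6) + 301 = 85*(-11*(-1) + 6) + 301 = 85*(11 + 6) + 301 = 85*17 + 301 = 1445 + 301 = 1746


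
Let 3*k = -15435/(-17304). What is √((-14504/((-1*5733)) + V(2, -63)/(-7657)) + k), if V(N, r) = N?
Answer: √253208043974678/9464052 ≈ 1.6814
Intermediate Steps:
k = 245/824 (k = (-15435/(-17304))/3 = (-15435*(-1/17304))/3 = (⅓)*(735/824) = 245/824 ≈ 0.29733)
√((-14504/((-1*5733)) + V(2, -63)/(-7657)) + k) = √((-14504/((-1*5733)) + 2/(-7657)) + 245/824) = √((-14504/(-5733) + 2*(-1/7657)) + 245/824) = √((-14504*(-1/5733) - 2/7657) + 245/824) = √((296/117 - 2/7657) + 245/824) = √(174326/68913 + 245/824) = √(160528309/56784312) = √253208043974678/9464052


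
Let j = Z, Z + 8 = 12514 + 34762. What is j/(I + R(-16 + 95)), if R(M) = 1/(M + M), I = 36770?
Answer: 574488/446897 ≈ 1.2855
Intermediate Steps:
R(M) = 1/(2*M)
Z = 47268 (Z = -8 + (12514 + 34762) = -8 + 47276 = 47268)
j = 47268
j/(I + R(-16 + 95)) = 47268/(36770 + 1/(2*(-16 + 95))) = 47268/(36770 + (½)/79) = 47268/(36770 + (½)*(1/79)) = 47268/(36770 + 1/158) = 47268/(5809661/158) = 47268*(158/5809661) = 574488/446897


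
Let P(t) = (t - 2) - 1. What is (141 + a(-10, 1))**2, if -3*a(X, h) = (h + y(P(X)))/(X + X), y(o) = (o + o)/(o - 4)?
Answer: 20696562769/1040400 ≈ 19893.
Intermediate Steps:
P(t) = -3 + t (P(t) = (-2 + t) - 1 = -3 + t)
y(o) = 2*o/(-4 + o) (y(o) = (2*o)/(-4 + o) = 2*o/(-4 + o))
a(X, h) = -(h + 2*(-3 + X)/(-7 + X))/(6*X) (a(X, h) = -(h + 2*(-3 + X)/(-4 + (-3 + X)))/(3*(X + X)) = -(h + 2*(-3 + X)/(-7 + X))/(3*(2*X)) = -(h + 2*(-3 + X)/(-7 + X))*1/(2*X)/3 = -(h + 2*(-3 + X)/(-7 + X))/(6*X))
(141 + a(-10, 1))**2 = (141 + (1/6)*(6 - 2*(-10) - 1*1*(-7 - 10))/(-10*(-7 - 10)))**2 = (141 + (1/6)*(-1/10)*(6 + 20 - 1*1*(-17))/(-17))**2 = (141 + (1/6)*(-1/10)*(-1/17)*(6 + 20 + 17))**2 = (141 + (1/6)*(-1/10)*(-1/17)*43)**2 = (141 + 43/1020)**2 = (143863/1020)**2 = 20696562769/1040400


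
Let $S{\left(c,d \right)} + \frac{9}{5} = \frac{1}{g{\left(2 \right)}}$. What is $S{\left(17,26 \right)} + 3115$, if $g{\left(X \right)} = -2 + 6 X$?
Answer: $\frac{31133}{10} \approx 3113.3$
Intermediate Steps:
$S{\left(c,d \right)} = - \frac{17}{10}$ ($S{\left(c,d \right)} = - \frac{9}{5} + \frac{1}{-2 + 6 \cdot 2} = - \frac{9}{5} + \frac{1}{-2 + 12} = - \frac{9}{5} + \frac{1}{10} = - \frac{17}{10}$)
$S{\left(17,26 \right)} + 3115 = - \frac{17}{10} + 3115 = \frac{31133}{10}$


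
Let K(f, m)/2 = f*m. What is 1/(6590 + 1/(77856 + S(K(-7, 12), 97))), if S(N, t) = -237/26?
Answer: 2024019/13338285236 ≈ 0.00015175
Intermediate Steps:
K(f, m) = 2*f*m (K(f, m) = 2*(f*m) = 2*f*m)
S(N, t) = -237/26 (S(N, t) = -237*1/26 = -237/26)
1/(6590 + 1/(77856 + S(K(-7, 12), 97))) = 1/(6590 + 1/(77856 - 237/26)) = 1/(6590 + 1/(2024019/26)) = 1/(6590 + 26/2024019) = 1/(13338285236/2024019) = 2024019/13338285236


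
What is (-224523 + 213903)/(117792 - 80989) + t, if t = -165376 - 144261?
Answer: -11395581131/36803 ≈ -3.0964e+5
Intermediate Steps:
t = -309637
(-224523 + 213903)/(117792 - 80989) + t = (-224523 + 213903)/(117792 - 80989) - 309637 = -10620/36803 - 309637 = -11395581131/36803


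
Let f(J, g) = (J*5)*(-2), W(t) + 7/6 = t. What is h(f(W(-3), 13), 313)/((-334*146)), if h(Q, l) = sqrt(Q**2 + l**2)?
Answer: -sqrt(897346)/146292 ≈ -0.0064753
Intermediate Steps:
W(t) = -7/6 + t
f(J, g) = -10*J (f(J, g) = (5*J)*(-2) = -10*J)
h(f(W(-3), 13), 313)/((-334*146)) = sqrt((-10*(-7/6 - 3))**2 + 313**2)/((-334*146)) = sqrt((-10*(-25/6))**2 + 97969)/(-48764) = sqrt((125/3)**2 + 97969)*(-1/48764) = sqrt(15625/9 + 97969)*(-1/48764) = sqrt(897346/9)*(-1/48764) = (sqrt(897346)/3)*(-1/48764) = -sqrt(897346)/146292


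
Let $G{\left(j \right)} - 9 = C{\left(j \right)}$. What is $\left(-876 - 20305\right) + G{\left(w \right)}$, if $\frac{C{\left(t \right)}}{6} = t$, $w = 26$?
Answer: $-21016$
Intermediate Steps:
$C{\left(t \right)} = 6 t$
$G{\left(j \right)} = 9 + 6 j$
$\left(-876 - 20305\right) + G{\left(w \right)} = \left(-876 - 20305\right) + \left(9 + 6 \cdot 26\right) = -21181 + \left(9 + 156\right) = -21181 + 165 = -21016$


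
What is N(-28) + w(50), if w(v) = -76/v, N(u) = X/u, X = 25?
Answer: -1689/700 ≈ -2.4129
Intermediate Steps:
N(u) = 25/u
N(-28) + w(50) = 25/(-28) - 76/50 = 25*(-1/28) - 76*1/50 = -25/28 - 38/25 = -1689/700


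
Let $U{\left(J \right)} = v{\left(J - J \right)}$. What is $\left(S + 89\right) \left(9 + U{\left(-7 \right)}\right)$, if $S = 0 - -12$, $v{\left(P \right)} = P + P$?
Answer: $909$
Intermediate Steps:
$v{\left(P \right)} = 2 P$
$S = 12$ ($S = 0 + 12 = 12$)
$U{\left(J \right)} = 0$ ($U{\left(J \right)} = 2 \left(J - J\right) = 2 \cdot 0 = 0$)
$\left(S + 89\right) \left(9 + U{\left(-7 \right)}\right) = \left(12 + 89\right) \left(9 + 0\right) = 101 \cdot 9 = 909$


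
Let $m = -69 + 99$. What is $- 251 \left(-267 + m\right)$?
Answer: $59487$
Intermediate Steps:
$m = 30$
$- 251 \left(-267 + m\right) = - 251 \left(-267 + 30\right) = \left(-251\right) \left(-237\right) = 59487$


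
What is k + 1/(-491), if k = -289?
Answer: -141900/491 ≈ -289.00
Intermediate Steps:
k + 1/(-491) = -289 + 1/(-491) = -289 - 1/491 = -141900/491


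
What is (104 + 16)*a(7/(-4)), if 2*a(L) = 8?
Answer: 480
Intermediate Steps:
a(L) = 4 (a(L) = (½)*8 = 4)
(104 + 16)*a(7/(-4)) = (104 + 16)*4 = 120*4 = 480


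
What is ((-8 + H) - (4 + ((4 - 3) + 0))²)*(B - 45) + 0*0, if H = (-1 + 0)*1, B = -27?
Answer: 2448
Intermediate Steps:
H = -1 (H = -1*1 = -1)
((-8 + H) - (4 + ((4 - 3) + 0))²)*(B - 45) + 0*0 = ((-8 - 1) - (4 + ((4 - 3) + 0))²)*(-27 - 45) + 0*0 = (-9 - (4 + (1 + 0))²)*(-72) + 0 = (-9 - (4 + 1)²)*(-72) + 0 = (-9 - 1*5²)*(-72) + 0 = (-9 - 1*25)*(-72) + 0 = (-9 - 25)*(-72) + 0 = -34*(-72) + 0 = 2448 + 0 = 2448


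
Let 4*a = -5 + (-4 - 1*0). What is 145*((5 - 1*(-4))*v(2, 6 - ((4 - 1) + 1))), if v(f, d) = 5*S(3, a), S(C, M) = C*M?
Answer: -176175/4 ≈ -44044.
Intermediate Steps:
a = -9/4 (a = (-5 + (-4 - 1*0))/4 = (-5 + (-4 + 0))/4 = (-5 - 4)/4 = (¼)*(-9) = -9/4 ≈ -2.2500)
v(f, d) = -135/4 (v(f, d) = 5*(3*(-9/4)) = 5*(-27/4) = -135/4)
145*((5 - 1*(-4))*v(2, 6 - ((4 - 1) + 1))) = 145*((5 - 1*(-4))*(-135/4)) = 145*((5 + 4)*(-135/4)) = 145*(9*(-135/4)) = 145*(-1215/4) = -176175/4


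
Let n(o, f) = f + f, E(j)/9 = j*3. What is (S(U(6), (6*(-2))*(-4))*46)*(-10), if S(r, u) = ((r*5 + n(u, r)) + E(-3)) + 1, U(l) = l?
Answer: 17480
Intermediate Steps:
E(j) = 27*j (E(j) = 9*(j*3) = 9*(3*j) = 27*j)
n(o, f) = 2*f
S(r, u) = -80 + 7*r (S(r, u) = ((r*5 + 2*r) + 27*(-3)) + 1 = ((5*r + 2*r) - 81) + 1 = (7*r - 81) + 1 = (-81 + 7*r) + 1 = -80 + 7*r)
(S(U(6), (6*(-2))*(-4))*46)*(-10) = ((-80 + 7*6)*46)*(-10) = ((-80 + 42)*46)*(-10) = -38*46*(-10) = -1748*(-10) = 17480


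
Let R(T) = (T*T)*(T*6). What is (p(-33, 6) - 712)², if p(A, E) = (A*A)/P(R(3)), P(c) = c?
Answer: 161163025/324 ≈ 4.9742e+5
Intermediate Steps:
R(T) = 6*T³ (R(T) = T²*(6*T) = 6*T³)
p(A, E) = A²/162 (p(A, E) = (A*A)/((6*3³)) = A²/((6*27)) = A²/162)
(p(-33, 6) - 712)² = ((1/162)*(-33)² - 712)² = ((1/162)*1089 - 712)² = (121/18 - 712)² = (-12695/18)² = 161163025/324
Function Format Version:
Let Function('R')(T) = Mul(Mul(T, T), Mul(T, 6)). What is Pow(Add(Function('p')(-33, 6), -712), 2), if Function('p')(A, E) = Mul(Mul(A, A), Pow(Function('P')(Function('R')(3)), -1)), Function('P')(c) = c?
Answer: Rational(161163025, 324) ≈ 4.9742e+5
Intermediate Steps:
Function('R')(T) = Mul(6, Pow(T, 3)) (Function('R')(T) = Mul(Pow(T, 2), Mul(6, T)) = Mul(6, Pow(T, 3)))
Function('p')(A, E) = Mul(Rational(1, 162), Pow(A, 2)) (Function('p')(A, E) = Mul(Mul(A, A), Pow(Mul(6, Pow(3, 3)), -1)) = Mul(Pow(A, 2), Pow(Mul(6, 27), -1)) = Mul(Pow(A, 2), Pow(162, -1)) = Mul(Pow(A, 2), Rational(1, 162)) = Mul(Rational(1, 162), Pow(A, 2)))
Pow(Add(Function('p')(-33, 6), -712), 2) = Pow(Add(Mul(Rational(1, 162), Pow(-33, 2)), -712), 2) = Pow(Add(Mul(Rational(1, 162), 1089), -712), 2) = Pow(Add(Rational(121, 18), -712), 2) = Pow(Rational(-12695, 18), 2) = Rational(161163025, 324)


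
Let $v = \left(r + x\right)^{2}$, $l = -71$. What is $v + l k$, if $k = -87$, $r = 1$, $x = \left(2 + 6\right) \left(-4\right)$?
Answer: $7138$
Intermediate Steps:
$x = -32$ ($x = 8 \left(-4\right) = -32$)
$v = 961$ ($v = \left(1 - 32\right)^{2} = \left(-31\right)^{2} = 961$)
$v + l k = 961 - -6177 = 961 + 6177 = 7138$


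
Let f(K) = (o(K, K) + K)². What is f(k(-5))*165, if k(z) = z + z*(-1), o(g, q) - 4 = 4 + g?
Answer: 10560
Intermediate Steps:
o(g, q) = 8 + g (o(g, q) = 4 + (4 + g) = 8 + g)
k(z) = 0 (k(z) = z - z = 0)
f(K) = (8 + 2*K)² (f(K) = ((8 + K) + K)² = (8 + 2*K)²)
f(k(-5))*165 = (4*(4 + 0)²)*165 = (4*4²)*165 = (4*16)*165 = 64*165 = 10560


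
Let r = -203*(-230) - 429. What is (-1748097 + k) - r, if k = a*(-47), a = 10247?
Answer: -2275967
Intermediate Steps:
k = -481609 (k = 10247*(-47) = -481609)
r = 46261 (r = 46690 - 429 = 46261)
(-1748097 + k) - r = (-1748097 - 481609) - 1*46261 = -2229706 - 46261 = -2275967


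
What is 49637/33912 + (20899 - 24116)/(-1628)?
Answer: 47475985/13802184 ≈ 3.4397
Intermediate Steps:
49637/33912 + (20899 - 24116)/(-1628) = 49637*(1/33912) - 3217*(-1/1628) = 49637/33912 + 3217/1628 = 47475985/13802184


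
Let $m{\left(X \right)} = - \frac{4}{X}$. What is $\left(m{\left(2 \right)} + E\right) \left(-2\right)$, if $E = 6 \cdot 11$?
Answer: $-128$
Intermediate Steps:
$E = 66$
$\left(m{\left(2 \right)} + E\right) \left(-2\right) = \left(- \frac{4}{2} + 66\right) \left(-2\right) = \left(\left(-4\right) \frac{1}{2} + 66\right) \left(-2\right) = \left(-2 + 66\right) \left(-2\right) = 64 \left(-2\right) = -128$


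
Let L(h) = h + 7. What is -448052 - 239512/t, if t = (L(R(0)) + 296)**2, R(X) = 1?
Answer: -5175926643/11552 ≈ -4.4805e+5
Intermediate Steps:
L(h) = 7 + h
t = 92416 (t = ((7 + 1) + 296)**2 = (8 + 296)**2 = 304**2 = 92416)
-448052 - 239512/t = -448052 - 239512/92416 = -448052 - 239512*1/92416 = -448052 - 29939/11552 = -5175926643/11552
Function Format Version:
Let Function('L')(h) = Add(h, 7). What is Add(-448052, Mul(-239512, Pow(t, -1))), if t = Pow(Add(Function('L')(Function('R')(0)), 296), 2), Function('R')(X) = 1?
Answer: Rational(-5175926643, 11552) ≈ -4.4805e+5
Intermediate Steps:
Function('L')(h) = Add(7, h)
t = 92416 (t = Pow(Add(Add(7, 1), 296), 2) = Pow(Add(8, 296), 2) = Pow(304, 2) = 92416)
Add(-448052, Mul(-239512, Pow(t, -1))) = Add(-448052, Mul(-239512, Pow(92416, -1))) = Add(-448052, Mul(-239512, Rational(1, 92416))) = Add(-448052, Rational(-29939, 11552)) = Rational(-5175926643, 11552)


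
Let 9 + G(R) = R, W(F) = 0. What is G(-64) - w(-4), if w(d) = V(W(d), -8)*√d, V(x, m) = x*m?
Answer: -73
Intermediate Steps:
V(x, m) = m*x
G(R) = -9 + R
w(d) = 0 (w(d) = (-8*0)*√d = 0*√d = 0)
G(-64) - w(-4) = (-9 - 64) - 1*0 = -73 + 0 = -73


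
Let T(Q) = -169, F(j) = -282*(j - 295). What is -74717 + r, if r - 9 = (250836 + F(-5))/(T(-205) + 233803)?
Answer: -2908998906/38939 ≈ -74707.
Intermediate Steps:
F(j) = 83190 - 282*j (F(j) = -282*(-295 + j) = 83190 - 282*j)
r = 406357/38939 (r = 9 + (250836 + (83190 - 282*(-5)))/(-169 + 233803) = 9 + (250836 + (83190 + 1410))/233634 = 9 + (250836 + 84600)*(1/233634) = 9 + 335436*(1/233634) = 9 + 55906/38939 = 406357/38939 ≈ 10.436)
-74717 + r = -74717 + 406357/38939 = -2908998906/38939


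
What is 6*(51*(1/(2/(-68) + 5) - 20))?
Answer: -1023876/169 ≈ -6058.4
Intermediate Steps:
6*(51*(1/(2/(-68) + 5) - 20)) = 6*(51*(1/(2*(-1/68) + 5) - 20)) = 6*(51*(1/(-1/34 + 5) - 20)) = 6*(51*(1/(169/34) - 20)) = 6*(51*(34/169 - 20)) = 6*(51*(-3346/169)) = 6*(-170646/169) = -1023876/169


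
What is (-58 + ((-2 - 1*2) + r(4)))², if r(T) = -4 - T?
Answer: 4900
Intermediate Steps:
(-58 + ((-2 - 1*2) + r(4)))² = (-58 + ((-2 - 1*2) + (-4 - 1*4)))² = (-58 + ((-2 - 2) + (-4 - 4)))² = (-58 + (-4 - 8))² = (-58 - 12)² = (-70)² = 4900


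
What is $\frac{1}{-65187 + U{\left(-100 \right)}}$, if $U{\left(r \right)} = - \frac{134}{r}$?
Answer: $- \frac{50}{3259283} \approx -1.5341 \cdot 10^{-5}$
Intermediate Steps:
$\frac{1}{-65187 + U{\left(-100 \right)}} = \frac{1}{-65187 - \frac{134}{-100}} = \frac{1}{-65187 - - \frac{67}{50}} = \frac{1}{-65187 + \frac{67}{50}} = \frac{1}{- \frac{3259283}{50}} = - \frac{50}{3259283}$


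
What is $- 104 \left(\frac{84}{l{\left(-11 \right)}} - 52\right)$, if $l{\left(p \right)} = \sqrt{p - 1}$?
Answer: $5408 + 1456 i \sqrt{3} \approx 5408.0 + 2521.9 i$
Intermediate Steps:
$l{\left(p \right)} = \sqrt{-1 + p}$
$- 104 \left(\frac{84}{l{\left(-11 \right)}} - 52\right) = - 104 \left(\frac{84}{\sqrt{-1 - 11}} - 52\right) = - 104 \left(\frac{84}{\sqrt{-12}} - 52\right) = - 104 \left(\frac{84}{2 i \sqrt{3}} - 52\right) = - 104 \left(84 \left(- \frac{i \sqrt{3}}{6}\right) - 52\right) = - 104 \left(- 14 i \sqrt{3} - 52\right) = - 104 \left(-52 - 14 i \sqrt{3}\right) = 5408 + 1456 i \sqrt{3}$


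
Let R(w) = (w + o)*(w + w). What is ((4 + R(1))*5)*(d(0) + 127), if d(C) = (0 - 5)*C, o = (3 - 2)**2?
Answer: 5080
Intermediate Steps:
o = 1 (o = 1**2 = 1)
R(w) = 2*w*(1 + w) (R(w) = (w + 1)*(w + w) = (1 + w)*(2*w) = 2*w*(1 + w))
d(C) = -5*C
((4 + R(1))*5)*(d(0) + 127) = ((4 + 2*1*(1 + 1))*5)*(-5*0 + 127) = ((4 + 2*1*2)*5)*(0 + 127) = ((4 + 4)*5)*127 = (8*5)*127 = 40*127 = 5080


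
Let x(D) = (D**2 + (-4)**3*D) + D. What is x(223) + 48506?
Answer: 84186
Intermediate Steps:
x(D) = D**2 - 63*D (x(D) = (D**2 - 64*D) + D = D**2 - 63*D)
x(223) + 48506 = 223*(-63 + 223) + 48506 = 223*160 + 48506 = 35680 + 48506 = 84186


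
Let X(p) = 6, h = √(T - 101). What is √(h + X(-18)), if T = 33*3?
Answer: √(6 + I*√2) ≈ 2.4662 + 0.28672*I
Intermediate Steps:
T = 99
h = I*√2 (h = √(99 - 101) = √(-2) = I*√2 ≈ 1.4142*I)
√(h + X(-18)) = √(I*√2 + 6) = √(6 + I*√2)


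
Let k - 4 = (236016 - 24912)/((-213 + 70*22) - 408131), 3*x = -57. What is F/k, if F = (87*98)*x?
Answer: -8237475897/177014 ≈ -46536.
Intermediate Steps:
x = -19 (x = (1/3)*(-57) = -19)
F = -161994 (F = (87*98)*(-19) = 8526*(-19) = -161994)
k = 354028/101701 (k = 4 + (236016 - 24912)/((-213 + 70*22) - 408131) = 4 + 211104/((-213 + 1540) - 408131) = 4 + 211104/(1327 - 408131) = 4 + 211104/(-406804) = 4 + 211104*(-1/406804) = 4 - 52776/101701 = 354028/101701 ≈ 3.4811)
F/k = -161994/354028/101701 = -161994*101701/354028 = -8237475897/177014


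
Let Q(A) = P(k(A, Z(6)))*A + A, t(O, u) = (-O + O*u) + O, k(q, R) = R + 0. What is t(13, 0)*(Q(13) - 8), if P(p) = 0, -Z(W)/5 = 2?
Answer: 0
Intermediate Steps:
Z(W) = -10 (Z(W) = -5*2 = -10)
k(q, R) = R
t(O, u) = O*u
Q(A) = A (Q(A) = 0*A + A = 0 + A = A)
t(13, 0)*(Q(13) - 8) = (13*0)*(13 - 8) = 0*5 = 0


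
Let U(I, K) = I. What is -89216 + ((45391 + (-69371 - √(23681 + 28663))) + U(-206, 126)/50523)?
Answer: -5719001714/50523 - 6*√1454 ≈ -1.1342e+5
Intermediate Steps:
-89216 + ((45391 + (-69371 - √(23681 + 28663))) + U(-206, 126)/50523) = -89216 + ((45391 + (-69371 - √(23681 + 28663))) - 206/50523) = -89216 + ((45391 + (-69371 - √52344)) - 206*1/50523) = -89216 + ((45391 + (-69371 - 6*√1454)) - 206/50523) = -89216 + ((-23980 - 6*√1454) - 206/50523) = -89216 + (-1211541746/50523 - 6*√1454) = -5719001714/50523 - 6*√1454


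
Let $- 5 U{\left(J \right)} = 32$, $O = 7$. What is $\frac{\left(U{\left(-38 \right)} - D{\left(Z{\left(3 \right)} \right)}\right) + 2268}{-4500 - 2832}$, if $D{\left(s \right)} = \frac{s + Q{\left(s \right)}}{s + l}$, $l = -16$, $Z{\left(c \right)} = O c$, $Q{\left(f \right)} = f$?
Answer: $- \frac{5633}{18330} \approx -0.30731$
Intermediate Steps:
$Z{\left(c \right)} = 7 c$
$U{\left(J \right)} = - \frac{32}{5}$ ($U{\left(J \right)} = \left(- \frac{1}{5}\right) 32 = - \frac{32}{5}$)
$D{\left(s \right)} = \frac{2 s}{-16 + s}$ ($D{\left(s \right)} = \frac{s + s}{s - 16} = \frac{2 s}{-16 + s}$)
$\frac{\left(U{\left(-38 \right)} - D{\left(Z{\left(3 \right)} \right)}\right) + 2268}{-4500 - 2832} = \frac{\left(- \frac{32}{5} - \frac{2 \cdot 7 \cdot 3}{-16 + 7 \cdot 3}\right) + 2268}{-4500 - 2832} = \frac{\left(- \frac{32}{5} - 2 \cdot 21 \frac{1}{-16 + 21}\right) + 2268}{-7332} = \left(\left(- \frac{32}{5} - 2 \cdot 21 \cdot \frac{1}{5}\right) + 2268\right) \left(- \frac{1}{7332}\right) = \left(\left(- \frac{32}{5} - \frac{42}{5}\right) + 2268\right) \left(- \frac{1}{7332}\right) = \left(- \frac{74}{5} + 2268\right) \left(- \frac{1}{7332}\right) = \frac{11266}{5} \left(- \frac{1}{7332}\right) = - \frac{5633}{18330}$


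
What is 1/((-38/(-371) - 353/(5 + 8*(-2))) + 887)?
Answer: 4081/3751228 ≈ 0.0010879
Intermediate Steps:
1/((-38/(-371) - 353/(5 + 8*(-2))) + 887) = 1/((-38*(-1/371) - 353/(5 - 16)) + 887) = 1/((38/371 - 353/(-11)) + 887) = 1/((38/371 - 353*(-1/11)) + 887) = 1/((38/371 + 353/11) + 887) = 1/(131381/4081 + 887) = 1/(3751228/4081) = 4081/3751228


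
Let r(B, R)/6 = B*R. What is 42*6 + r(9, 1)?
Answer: 306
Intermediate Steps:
r(B, R) = 6*B*R (r(B, R) = 6*(B*R) = 6*B*R)
42*6 + r(9, 1) = 42*6 + 6*9*1 = 252 + 54 = 306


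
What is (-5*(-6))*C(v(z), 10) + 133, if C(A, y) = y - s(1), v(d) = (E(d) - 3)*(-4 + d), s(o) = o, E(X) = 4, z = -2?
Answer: 403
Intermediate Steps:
v(d) = -4 + d (v(d) = (4 - 3)*(-4 + d) = 1*(-4 + d) = -4 + d)
C(A, y) = -1 + y (C(A, y) = y - 1*1 = y - 1 = -1 + y)
(-5*(-6))*C(v(z), 10) + 133 = (-5*(-6))*(-1 + 10) + 133 = 30*9 + 133 = 270 + 133 = 403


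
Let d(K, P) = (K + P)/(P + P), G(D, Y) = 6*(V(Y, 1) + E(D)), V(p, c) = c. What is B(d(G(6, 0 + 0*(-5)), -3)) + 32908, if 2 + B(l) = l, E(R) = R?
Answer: 65799/2 ≈ 32900.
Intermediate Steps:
G(D, Y) = 6 + 6*D (G(D, Y) = 6*(1 + D) = 6 + 6*D)
d(K, P) = (K + P)/(2*P) (d(K, P) = (K + P)/((2*P)) = (K + P)*(1/(2*P)) = (K + P)/(2*P))
B(l) = -2 + l
B(d(G(6, 0 + 0*(-5)), -3)) + 32908 = (-2 + (½)*((6 + 6*6) - 3)/(-3)) + 32908 = (-2 + (½)*(-⅓)*((6 + 36) - 3)) + 32908 = (-2 + (½)*(-⅓)*(42 - 3)) + 32908 = (-2 + (½)*(-⅓)*39) + 32908 = (-2 - 13/2) + 32908 = -17/2 + 32908 = 65799/2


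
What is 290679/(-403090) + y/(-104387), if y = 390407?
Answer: -187712266403/42077355830 ≈ -4.4611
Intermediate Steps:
290679/(-403090) + y/(-104387) = 290679/(-403090) + 390407/(-104387) = 290679*(-1/403090) + 390407*(-1/104387) = -290679/403090 - 390407/104387 = -187712266403/42077355830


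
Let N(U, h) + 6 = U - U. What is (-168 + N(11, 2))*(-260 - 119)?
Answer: 65946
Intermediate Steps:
N(U, h) = -6 (N(U, h) = -6 + (U - U) = -6 + 0 = -6)
(-168 + N(11, 2))*(-260 - 119) = (-168 - 6)*(-260 - 119) = -174*(-379) = 65946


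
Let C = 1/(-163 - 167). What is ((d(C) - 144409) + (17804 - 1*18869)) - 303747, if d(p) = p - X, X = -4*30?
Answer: -148203331/330 ≈ -4.4910e+5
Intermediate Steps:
C = -1/330 (C = 1/(-330) = -1/330 ≈ -0.0030303)
X = -120
d(p) = 120 + p (d(p) = p - 1*(-120) = p + 120 = 120 + p)
((d(C) - 144409) + (17804 - 1*18869)) - 303747 = (((120 - 1/330) - 144409) + (17804 - 1*18869)) - 303747 = ((39599/330 - 144409) + (17804 - 18869)) - 303747 = (-47615371/330 - 1065) - 303747 = -47966821/330 - 303747 = -148203331/330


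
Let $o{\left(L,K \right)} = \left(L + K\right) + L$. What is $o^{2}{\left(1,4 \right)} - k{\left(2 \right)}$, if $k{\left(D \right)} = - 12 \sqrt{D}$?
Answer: $36 + 12 \sqrt{2} \approx 52.971$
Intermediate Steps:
$o{\left(L,K \right)} = K + 2 L$ ($o{\left(L,K \right)} = \left(K + L\right) + L = K + 2 L$)
$o^{2}{\left(1,4 \right)} - k{\left(2 \right)} = \left(4 + 2 \cdot 1\right)^{2} - - 12 \sqrt{2} = \left(4 + 2\right)^{2} + 12 \sqrt{2} = 6^{2} + 12 \sqrt{2} = 36 + 12 \sqrt{2}$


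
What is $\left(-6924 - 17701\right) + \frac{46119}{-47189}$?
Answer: $- \frac{1162075244}{47189} \approx -24626.0$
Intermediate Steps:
$\left(-6924 - 17701\right) + \frac{46119}{-47189} = -24625 + 46119 \left(- \frac{1}{47189}\right) = -24625 - \frac{46119}{47189} = - \frac{1162075244}{47189}$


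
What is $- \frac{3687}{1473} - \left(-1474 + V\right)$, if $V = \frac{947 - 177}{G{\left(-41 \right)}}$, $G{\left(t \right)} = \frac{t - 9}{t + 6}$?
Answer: $\frac{457856}{491} \approx 932.5$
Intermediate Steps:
$G{\left(t \right)} = \frac{-9 + t}{6 + t}$
$V = 539$ ($V = \frac{947 - 177}{\frac{1}{6 - 41} \left(-9 - 41\right)} = \frac{770}{\frac{1}{-35} \left(-50\right)} = \frac{770}{\left(- \frac{1}{35}\right) \left(-50\right)} = \frac{770}{\frac{10}{7}} = 770 \cdot \frac{7}{10} = 539$)
$- \frac{3687}{1473} - \left(-1474 + V\right) = - \frac{3687}{1473} - \left(-1474 + 539\right) = \left(-3687\right) \frac{1}{1473} - -935 = - \frac{1229}{491} + 935 = \frac{457856}{491}$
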